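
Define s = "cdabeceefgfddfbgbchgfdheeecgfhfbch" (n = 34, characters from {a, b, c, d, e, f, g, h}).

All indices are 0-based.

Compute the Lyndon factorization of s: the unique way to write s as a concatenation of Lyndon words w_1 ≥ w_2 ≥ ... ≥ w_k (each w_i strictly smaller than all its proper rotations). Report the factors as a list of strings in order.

["cd", "abeceefgfddfbgbchgfdheeecgfhfbch"]

emit factor 1: 'cd' (i=0, period=2)
emit factor 2: 'abeceefgfddfbgbchgfdheeecgfhfbch' (i=2, period=32)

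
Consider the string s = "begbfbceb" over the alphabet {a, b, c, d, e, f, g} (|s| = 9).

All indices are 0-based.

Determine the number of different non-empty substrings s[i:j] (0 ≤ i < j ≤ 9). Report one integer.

41

rank→(start, suffix):
  0 → (8, 'b')
  1 → (5, 'bceb')
  2 → (0, 'begbfbceb')
  3 → (3, 'bfbceb')
  4 → (6, 'ceb')
  5 → (7, 'eb')
  6 → (1, 'egbfbceb')
  7 → (4, 'fbceb')
  8 → (2, 'gbfbceb')

SA = [8, 5, 0, 3, 6, 7, 1, 4, 2]
i: (SA[i-1],SA[i]) lcp shared
  1: (8,5) 1 'b'
  2: (5,0) 1 'b'
  3: (0,3) 1 'b'
  4: (3,6) 0 ''
  5: (6,7) 0 ''
  6: (7,1) 1 'e'
  7: (1,4) 0 ''
  8: (4,2) 0 ''

n(n+1)/2 = 9·10/2 = 45
Σ LCP = 0 + 1 + 1 + 1 + 0 + 0 + 1 + 0 + 0 = 4
distinct = 45 − 4 = 41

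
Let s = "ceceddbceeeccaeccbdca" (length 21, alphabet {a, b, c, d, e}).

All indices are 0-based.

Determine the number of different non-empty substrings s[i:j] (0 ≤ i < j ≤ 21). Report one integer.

rank | idx | suffix
   0 |  20 | a
   1 |  13 | aeccbdca
   2 |   6 | bceeeccaeccbdca
   3 |  17 | bdca
   4 |  19 | ca
   5 |  12 | caeccbdca
   6 |  16 | cbdca
   7 |  11 | ccaeccbdca
   8 |  15 | ccbdca
   9 |   0 | ceceddbceeeccaeccbdca
  10 |   2 | ceddbceeeccaeccbdca
  11 |   7 | ceeeccaeccbdca
  12 |   5 | dbceeeccaeccbdca
  13 |  18 | dca
  14 |   4 | ddbceeeccaeccbdca
  15 |  10 | eccaeccbdca
  16 |  14 | eccbdca
  17 |   1 | eceddbceeeccaeccbdca
  18 |   3 | eddbceeeccaeccbdca
  19 |   9 | eeccaeccbdca
  20 |   8 | eeeccaeccbdca

SA = [20, 13, 6, 17, 19, 12, 16, 11, 15, 0, 2, 7, 5, 18, 4, 10, 14, 1, 3, 9, 8]
[i] adj suffixes → lcp
  [1] 20/13 → 1 ('a')
  [2] 13/6 → 0 ('')
  [3] 6/17 → 1 ('b')
  [4] 17/19 → 0 ('')
  [5] 19/12 → 2 ('ca')
  [6] 12/16 → 1 ('c')
  [7] 16/11 → 1 ('c')
  [8] 11/15 → 2 ('cc')
  [9] 15/0 → 1 ('c')
  [10] 0/2 → 2 ('ce')
  [11] 2/7 → 2 ('ce')
  [12] 7/5 → 0 ('')
  [13] 5/18 → 1 ('d')
  [14] 18/4 → 1 ('d')
  [15] 4/10 → 0 ('')
  [16] 10/14 → 3 ('ecc')
  [17] 14/1 → 2 ('ec')
  [18] 1/3 → 1 ('e')
  [19] 3/9 → 1 ('e')
  [20] 9/8 → 2 ('ee')

n(n+1)/2 = 21·22/2 = 231
Σ LCP = 0 + 1 + 0 + 1 + 0 + 2 + 1 + 1 + 2 + 1 + 2 + 2 + 0 + 1 + 1 + 0 + 3 + 2 + 1 + 1 + 2 = 24
distinct = 231 − 24 = 207

207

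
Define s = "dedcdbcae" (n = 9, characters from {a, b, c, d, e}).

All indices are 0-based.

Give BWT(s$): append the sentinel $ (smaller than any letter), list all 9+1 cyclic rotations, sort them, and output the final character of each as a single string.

ecdbdce$ad

rank  rotation    last
    0  $dedcdbcae  e
    1  ae$dedcdbc  c
    2  bcae$dedcd  d
    3  cae$dedcdb  b
    4  cdbcae$ded  d
    5  dbcae$dedc  c
    6  dcdbcae$de  e
    7  dedcdbcae$  $
    8  e$dedcdbca  a
    9  edcdbcae$d  d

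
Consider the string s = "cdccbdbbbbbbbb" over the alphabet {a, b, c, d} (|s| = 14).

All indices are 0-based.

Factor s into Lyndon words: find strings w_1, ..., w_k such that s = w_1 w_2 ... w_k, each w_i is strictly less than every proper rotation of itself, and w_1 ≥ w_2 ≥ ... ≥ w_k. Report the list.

emit factor 1: 'cd' (i=0, period=2)
emit factor 2: 'c' (i=2, period=1)
emit factor 3: 'c' (i=3, period=1)
emit factor 4: 'bd' (i=4, period=2)
emit factor 5: 'b' (i=6, period=1)
emit factor 6: 'b' (i=7, period=1)
emit factor 7: 'b' (i=8, period=1)
emit factor 8: 'b' (i=9, period=1)
emit factor 9: 'b' (i=10, period=1)
emit factor 10: 'b' (i=11, period=1)
emit factor 11: 'b' (i=12, period=1)
emit factor 12: 'b' (i=13, period=1)

["cd", "c", "c", "bd", "b", "b", "b", "b", "b", "b", "b", "b"]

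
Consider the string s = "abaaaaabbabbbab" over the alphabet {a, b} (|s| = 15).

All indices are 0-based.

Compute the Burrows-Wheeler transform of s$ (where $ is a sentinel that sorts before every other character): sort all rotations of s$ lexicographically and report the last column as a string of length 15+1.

rank  rotation          last
    0  $abaaaaabbabbbab  b
    1  aaaaabbabbbab$ab  b
    2  aaaabbabbbab$aba  a
    3  aaabbabbbab$abaa  a
    4  aabbabbbab$abaaa  a
    5  ab$abaaaaabbabbb  b
    6  abaaaaabbabbbab$  $
    7  abbabbbab$abaaaa  a
    8  abbbab$abaaaaabb  b
    9  b$abaaaaabbabbba  a
   10  baaaaabbabbbab$a  a
   11  bab$abaaaaabbabb  b
   12  babbbab$abaaaaab  b
   13  bbab$abaaaaabbab  b
   14  bbabbbab$abaaaaa  a
   15  bbbab$abaaaaabba  a

bbaaab$abaabbbaa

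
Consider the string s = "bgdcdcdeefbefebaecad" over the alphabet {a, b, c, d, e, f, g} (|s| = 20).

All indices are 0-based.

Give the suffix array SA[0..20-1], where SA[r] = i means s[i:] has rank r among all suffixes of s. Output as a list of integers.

sorted suffixes:
  #0 SA[0]=18  'ad'
  #1 SA[1]=15  'aecad'
  #2 SA[2]=14  'baecad'
  #3 SA[3]=10  'befebaecad'
  #4 SA[4]=0  'bgdcdcdeefbefebaecad'
  #5 SA[5]=17  'cad'
  #6 SA[6]=3  'cdcdeefbefebaecad'
  #7 SA[7]=5  'cdeefbefebaecad'
  #8 SA[8]=19  'd'
  #9 SA[9]=2  'dcdcdeefbefebaecad'
  #10 SA[10]=4  'dcdeefbefebaecad'
  #11 SA[11]=6  'deefbefebaecad'
  #12 SA[12]=13  'ebaecad'
  #13 SA[13]=16  'ecad'
  #14 SA[14]=7  'eefbefebaecad'
  #15 SA[15]=8  'efbefebaecad'
  #16 SA[16]=11  'efebaecad'
  #17 SA[17]=9  'fbefebaecad'
  #18 SA[18]=12  'febaecad'
  #19 SA[19]=1  'gdcdcdeefbefebaecad'

[18, 15, 14, 10, 0, 17, 3, 5, 19, 2, 4, 6, 13, 16, 7, 8, 11, 9, 12, 1]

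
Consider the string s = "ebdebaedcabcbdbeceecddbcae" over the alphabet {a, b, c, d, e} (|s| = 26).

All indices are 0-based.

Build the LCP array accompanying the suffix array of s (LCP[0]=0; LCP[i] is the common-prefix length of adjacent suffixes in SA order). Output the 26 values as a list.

rank→(start, suffix):
  0 → (9, 'abcbdbeceecddbcae')
  1 → (24, 'ae')
  2 → (5, 'aedcabcbdbeceecddbcae')
  3 → (4, 'baedcabcbdbeceecddbcae')
  4 → (22, 'bcae')
  5 → (10, 'bcbdbeceecddbcae')
  6 → (12, 'bdbeceecddbcae')
  7 → (1, 'bdebaedcabcbdbeceecddbcae')
  8 → (14, 'beceecddbcae')
  9 → (8, 'cabcbdbeceecddbcae')
  10 → (23, 'cae')
  11 → (11, 'cbdbeceecddbcae')
  12 → (19, 'cddbcae')
  13 → (16, 'ceecddbcae')
  14 → (21, 'dbcae')
  15 → (13, 'dbeceecddbcae')
  16 → (7, 'dcabcbdbeceecddbcae')
  17 → (20, 'ddbcae')
  18 → (2, 'debaedcabcbdbeceecddbcae')
  19 → (25, 'e')
  20 → (3, 'ebaedcabcbdbeceecddbcae')
  21 → (0, 'ebdebaedcabcbdbeceecddbcae')
  22 → (18, 'ecddbcae')
  23 → (15, 'eceecddbcae')
  24 → (6, 'edcabcbdbeceecddbcae')
  25 → (17, 'eecddbcae')

SA = [9, 24, 5, 4, 22, 10, 12, 1, 14, 8, 23, 11, 19, 16, 21, 13, 7, 20, 2, 25, 3, 0, 18, 15, 6, 17]
rank  pair      lcp
   1  s[9:],s[24:]  1  'a'
   2  s[24:],s[5:]  2  'ae'
   3  s[5:],s[4:]  0  ''
   4  s[4:],s[22:]  1  'b'
   5  s[22:],s[10:]  2  'bc'
   6  s[10:],s[12:]  1  'b'
   7  s[12:],s[1:]  2  'bd'
   8  s[1:],s[14:]  1  'b'
   9  s[14:],s[8:]  0  ''
  10  s[8:],s[23:]  2  'ca'
  11  s[23:],s[11:]  1  'c'
  12  s[11:],s[19:]  1  'c'
  13  s[19:],s[16:]  1  'c'
  14  s[16:],s[21:]  0  ''
  15  s[21:],s[13:]  2  'db'
  16  s[13:],s[7:]  1  'd'
  17  s[7:],s[20:]  1  'd'
  18  s[20:],s[2:]  1  'd'
  19  s[2:],s[25:]  0  ''
  20  s[25:],s[3:]  1  'e'
  21  s[3:],s[0:]  2  'eb'
  22  s[0:],s[18:]  1  'e'
  23  s[18:],s[15:]  2  'ec'
  24  s[15:],s[6:]  1  'e'
  25  s[6:],s[17:]  1  'e'

[0, 1, 2, 0, 1, 2, 1, 2, 1, 0, 2, 1, 1, 1, 0, 2, 1, 1, 1, 0, 1, 2, 1, 2, 1, 1]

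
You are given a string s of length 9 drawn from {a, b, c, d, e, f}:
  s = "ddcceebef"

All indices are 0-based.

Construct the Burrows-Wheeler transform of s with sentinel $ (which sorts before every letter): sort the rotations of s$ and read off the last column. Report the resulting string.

rank  rotation    last
    0  $ddcceebef  f
    1  bef$ddccee  e
    2  cceebef$dd  d
    3  ceebef$ddc  c
    4  dcceebef$d  d
    5  ddcceebef$  $
    6  ebef$ddcce  e
    7  eebef$ddcc  c
    8  ef$ddcceeb  b
    9  f$ddcceebe  e

fedcd$ecbe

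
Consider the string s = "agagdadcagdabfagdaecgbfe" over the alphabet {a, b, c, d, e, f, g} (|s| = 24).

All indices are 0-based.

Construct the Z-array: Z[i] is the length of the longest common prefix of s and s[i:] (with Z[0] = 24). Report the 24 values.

Z[0]=24
i=1: fresh scan; Z[1]=0
i=2: fresh scan; Z[2]=2 scan→box=[2,4)
i=3: min(r-i=1, Z[1]=0)=0; Z[3]=0
i=4: fresh scan; Z[4]=0
i=5: fresh scan; Z[5]=1 scan→box=[5,6)
i=6: fresh scan; Z[6]=0
i=7: fresh scan; Z[7]=0
i=8: fresh scan; Z[8]=2 scan→box=[8,10)
i=9: min(r-i=1, Z[1]=0)=0; Z[9]=0
i=10: fresh scan; Z[10]=0
i=11: fresh scan; Z[11]=1 scan→box=[11,12)
i=12: fresh scan; Z[12]=0
i=13: fresh scan; Z[13]=0
i=14: fresh scan; Z[14]=2 scan→box=[14,16)
i=15: min(r-i=1, Z[1]=0)=0; Z[15]=0
i=16: fresh scan; Z[16]=0
i=17: fresh scan; Z[17]=1 scan→box=[17,18)
i=18: fresh scan; Z[18]=0
i=19: fresh scan; Z[19]=0
i=20: fresh scan; Z[20]=0
i=21: fresh scan; Z[21]=0
i=22: fresh scan; Z[22]=0
i=23: fresh scan; Z[23]=0

[24, 0, 2, 0, 0, 1, 0, 0, 2, 0, 0, 1, 0, 0, 2, 0, 0, 1, 0, 0, 0, 0, 0, 0]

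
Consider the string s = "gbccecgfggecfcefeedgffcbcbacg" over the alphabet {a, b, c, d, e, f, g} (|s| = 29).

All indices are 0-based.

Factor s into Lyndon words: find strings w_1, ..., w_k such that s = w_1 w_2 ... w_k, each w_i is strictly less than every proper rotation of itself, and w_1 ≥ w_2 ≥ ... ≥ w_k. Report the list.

emit factor 1: 'g' (i=0, period=1)
emit factor 2: 'bccecgfggecfcefeedgffc' (i=1, period=22)
emit factor 3: 'bc' (i=23, period=2)
emit factor 4: 'b' (i=25, period=1)
emit factor 5: 'acg' (i=26, period=3)

["g", "bccecgfggecfcefeedgffc", "bc", "b", "acg"]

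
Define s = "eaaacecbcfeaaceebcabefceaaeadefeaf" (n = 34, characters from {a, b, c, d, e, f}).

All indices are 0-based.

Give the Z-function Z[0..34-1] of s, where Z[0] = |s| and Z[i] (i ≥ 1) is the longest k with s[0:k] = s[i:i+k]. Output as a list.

Z[0]=34
i=1: i≥r, start 0; Z[1]=0
i=2: i≥r, start 0; Z[2]=0
i=3: i≥r, start 0; Z[3]=0
i=4: i≥r, start 0; Z[4]=0
i=5: i≥r, start 0; Z[5]=1 extend→box=[5,6)
i=6: i≥r, start 0; Z[6]=0
i=7: i≥r, start 0; Z[7]=0
i=8: i≥r, start 0; Z[8]=0
i=9: i≥r, start 0; Z[9]=0
i=10: i≥r, start 0; Z[10]=3 extend→box=[10,13)
i=11: min(r-i=2, Z[1]=0)=0; Z[11]=0
i=12: min(r-i=1, Z[2]=0)=0; Z[12]=0
i=13: i≥r, start 0; Z[13]=0
i=14: i≥r, start 0; Z[14]=1 extend→box=[14,15)
i=15: i≥r, start 0; Z[15]=1 extend→box=[15,16)
i=16: i≥r, start 0; Z[16]=0
i=17: i≥r, start 0; Z[17]=0
i=18: i≥r, start 0; Z[18]=0
i=19: i≥r, start 0; Z[19]=0
i=20: i≥r, start 0; Z[20]=1 extend→box=[20,21)
i=21: i≥r, start 0; Z[21]=0
i=22: i≥r, start 0; Z[22]=0
i=23: i≥r, start 0; Z[23]=3 extend→box=[23,26)
i=24: min(r-i=2, Z[1]=0)=0; Z[24]=0
i=25: min(r-i=1, Z[2]=0)=0; Z[25]=0
i=26: i≥r, start 0; Z[26]=2 extend→box=[26,28)
i=27: min(r-i=1, Z[1]=0)=0; Z[27]=0
i=28: i≥r, start 0; Z[28]=0
i=29: i≥r, start 0; Z[29]=1 extend→box=[29,30)
i=30: i≥r, start 0; Z[30]=0
i=31: i≥r, start 0; Z[31]=2 extend→box=[31,33)
i=32: min(r-i=1, Z[1]=0)=0; Z[32]=0
i=33: i≥r, start 0; Z[33]=0

[34, 0, 0, 0, 0, 1, 0, 0, 0, 0, 3, 0, 0, 0, 1, 1, 0, 0, 0, 0, 1, 0, 0, 3, 0, 0, 2, 0, 0, 1, 0, 2, 0, 0]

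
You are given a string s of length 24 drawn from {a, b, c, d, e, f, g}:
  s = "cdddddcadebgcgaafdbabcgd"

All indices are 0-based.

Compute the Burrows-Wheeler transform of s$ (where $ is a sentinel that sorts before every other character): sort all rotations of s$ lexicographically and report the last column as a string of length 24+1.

dgbcadaed$gbgfddddcadacbc

rank  rotation                   last
    0  $cdddddcadebgcgaafdbabcgd  d
    1  aafdbabcgd$cdddddcadebgcg  g
    2  abcgd$cdddddcadebgcgaafdb  b
    3  adebgcgaafdbabcgd$cdddddc  c
    4  afdbabcgd$cdddddcadebgcga  a
    5  babcgd$cdddddcadebgcgaafd  d
    6  bcgd$cdddddcadebgcgaafdba  a
    7  bgcgaafdbabcgd$cdddddcade  e
    8  cadebgcgaafdbabcgd$cddddd  d
    9  cdddddcadebgcgaafdbabcgd$  $
   10  cgaafdbabcgd$cdddddcadebg  g
   11  cgd$cdddddcadebgcgaafdbab  b
   12  d$cdddddcadebgcgaafdbabcg  g
   13  dbabcgd$cdddddcadebgcgaaf  f
   14  dcadebgcgaafdbabcgd$cdddd  d
   15  ddcadebgcgaafdbabcgd$cddd  d
   16  dddcadebgcgaafdbabcgd$cdd  d
   17  ddddcadebgcgaafdbabcgd$cd  d
   18  dddddcadebgcgaafdbabcgd$c  c
   19  debgcgaafdbabcgd$cdddddca  a
   20  ebgcgaafdbabcgd$cdddddcad  d
   21  fdbabcgd$cdddddcadebgcgaa  a
   22  gaafdbabcgd$cdddddcadebgc  c
   23  gcgaafdbabcgd$cdddddcadeb  b
   24  gd$cdddddcadebgcgaafdbabc  c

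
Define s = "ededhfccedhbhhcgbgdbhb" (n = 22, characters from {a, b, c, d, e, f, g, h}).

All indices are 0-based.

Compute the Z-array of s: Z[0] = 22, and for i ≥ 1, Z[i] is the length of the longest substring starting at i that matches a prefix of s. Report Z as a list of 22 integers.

Z[0]=22
i=1: i≥r, start 0; Z[1]=0
i=2: i≥r, start 0; Z[2]=2 grow→box=[2,4)
i=3: min(r-i=1, Z[1]=0)=0; Z[3]=0
i=4: i≥r, start 0; Z[4]=0
i=5: i≥r, start 0; Z[5]=0
i=6: i≥r, start 0; Z[6]=0
i=7: i≥r, start 0; Z[7]=0
i=8: i≥r, start 0; Z[8]=2 grow→box=[8,10)
i=9: min(r-i=1, Z[1]=0)=0; Z[9]=0
i=10: i≥r, start 0; Z[10]=0
i=11: i≥r, start 0; Z[11]=0
i=12: i≥r, start 0; Z[12]=0
i=13: i≥r, start 0; Z[13]=0
i=14: i≥r, start 0; Z[14]=0
i=15: i≥r, start 0; Z[15]=0
i=16: i≥r, start 0; Z[16]=0
i=17: i≥r, start 0; Z[17]=0
i=18: i≥r, start 0; Z[18]=0
i=19: i≥r, start 0; Z[19]=0
i=20: i≥r, start 0; Z[20]=0
i=21: i≥r, start 0; Z[21]=0

[22, 0, 2, 0, 0, 0, 0, 0, 2, 0, 0, 0, 0, 0, 0, 0, 0, 0, 0, 0, 0, 0]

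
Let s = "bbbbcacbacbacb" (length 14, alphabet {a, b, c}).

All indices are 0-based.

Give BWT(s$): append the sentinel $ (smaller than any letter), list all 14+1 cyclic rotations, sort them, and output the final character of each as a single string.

bbbcccc$bbbbaaa

rank  rotation         last
    0  $bbbbcacbacbacb  b
    1  acb$bbbbcacbacb  b
    2  acbacb$bbbbcacb  b
    3  acbacbacb$bbbbc  c
    4  b$bbbbcacbacbac  c
    5  bacb$bbbbcacbac  c
    6  bacbacb$bbbbcac  c
    7  bbbbcacbacbacb$  $
    8  bbbcacbacbacb$b  b
    9  bbcacbacbacb$bb  b
   10  bcacbacbacb$bbb  b
   11  cacbacbacb$bbbb  b
   12  cb$bbbbcacbacba  a
   13  cbacb$bbbbcacba  a
   14  cbacbacb$bbbbca  a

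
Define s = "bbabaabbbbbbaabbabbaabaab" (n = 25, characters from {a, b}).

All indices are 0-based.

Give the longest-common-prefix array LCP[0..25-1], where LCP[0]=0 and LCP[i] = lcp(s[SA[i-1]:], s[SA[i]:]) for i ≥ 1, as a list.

[0, 3, 3, 4, 1, 2, 5, 2, 4, 3, 0, 1, 4, 4, 5, 2, 3, 1, 5, 3, 4, 2, 3, 4, 5]

rank | idx | suffix
   0 |  22 | aab
   1 |  19 | aabaab
   2 |  12 | aabbabbaabaab
   3 |   4 | aabbbbbbaabbabbaabaab
   4 |  23 | ab
   5 |  20 | abaab
   6 |   2 | abaabbbbbbaabbabbaabaab
   7 |  16 | abbaabaab
   8 |  13 | abbabbaabaab
   9 |   5 | abbbbbbaabbabbaabaab
  10 |  24 | b
  11 |  21 | baab
  12 |  18 | baabaab
  13 |  11 | baabbabbaabaab
  14 |   3 | baabbbbbbaabbabbaabaab
  15 |   1 | babaabbbbbbaabbabbaabaab
  16 |  15 | babbaabaab
  17 |  17 | bbaabaab
  18 |  10 | bbaabbabbaabaab
  19 |   0 | bbabaabbbbbbaabbabbaabaab
  20 |  14 | bbabbaabaab
  21 |   9 | bbbaabbabbaabaab
  22 |   8 | bbbbaabbabbaabaab
  23 |   7 | bbbbbaabbabbaabaab
  24 |   6 | bbbbbbaabbabbaabaab

SA = [22, 19, 12, 4, 23, 20, 2, 16, 13, 5, 24, 21, 18, 11, 3, 1, 15, 17, 10, 0, 14, 9, 8, 7, 6]
[i] adj suffixes → lcp
  [1] 22/19 → 3 ('aab')
  [2] 19/12 → 3 ('aab')
  [3] 12/4 → 4 ('aabb')
  [4] 4/23 → 1 ('a')
  [5] 23/20 → 2 ('ab')
  [6] 20/2 → 5 ('abaab')
  [7] 2/16 → 2 ('ab')
  [8] 16/13 → 4 ('abba')
  [9] 13/5 → 3 ('abb')
  [10] 5/24 → 0 ('')
  [11] 24/21 → 1 ('b')
  [12] 21/18 → 4 ('baab')
  [13] 18/11 → 4 ('baab')
  [14] 11/3 → 5 ('baabb')
  [15] 3/1 → 2 ('ba')
  [16] 1/15 → 3 ('bab')
  [17] 15/17 → 1 ('b')
  [18] 17/10 → 5 ('bbaab')
  [19] 10/0 → 3 ('bba')
  [20] 0/14 → 4 ('bbab')
  [21] 14/9 → 2 ('bb')
  [22] 9/8 → 3 ('bbb')
  [23] 8/7 → 4 ('bbbb')
  [24] 7/6 → 5 ('bbbbb')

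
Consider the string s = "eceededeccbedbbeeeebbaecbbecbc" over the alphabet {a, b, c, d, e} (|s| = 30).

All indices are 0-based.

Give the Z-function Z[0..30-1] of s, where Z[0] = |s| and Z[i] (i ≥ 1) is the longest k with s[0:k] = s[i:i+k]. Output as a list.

[30, 0, 1, 1, 0, 1, 0, 2, 0, 0, 0, 1, 0, 0, 0, 1, 1, 1, 1, 0, 0, 0, 2, 0, 0, 0, 2, 0, 0, 0]

Z[0]=30
i=1: fresh scan; Z[1]=0
i=2: fresh scan; Z[2]=1 extend→box=[2,3)
i=3: fresh scan; Z[3]=1 extend→box=[3,4)
i=4: fresh scan; Z[4]=0
i=5: fresh scan; Z[5]=1 extend→box=[5,6)
i=6: fresh scan; Z[6]=0
i=7: fresh scan; Z[7]=2 extend→box=[7,9)
i=8: min(r-i=1, Z[1]=0)=0; Z[8]=0
i=9: fresh scan; Z[9]=0
i=10: fresh scan; Z[10]=0
i=11: fresh scan; Z[11]=1 extend→box=[11,12)
i=12: fresh scan; Z[12]=0
i=13: fresh scan; Z[13]=0
i=14: fresh scan; Z[14]=0
i=15: fresh scan; Z[15]=1 extend→box=[15,16)
i=16: fresh scan; Z[16]=1 extend→box=[16,17)
i=17: fresh scan; Z[17]=1 extend→box=[17,18)
i=18: fresh scan; Z[18]=1 extend→box=[18,19)
i=19: fresh scan; Z[19]=0
i=20: fresh scan; Z[20]=0
i=21: fresh scan; Z[21]=0
i=22: fresh scan; Z[22]=2 extend→box=[22,24)
i=23: min(r-i=1, Z[1]=0)=0; Z[23]=0
i=24: fresh scan; Z[24]=0
i=25: fresh scan; Z[25]=0
i=26: fresh scan; Z[26]=2 extend→box=[26,28)
i=27: min(r-i=1, Z[1]=0)=0; Z[27]=0
i=28: fresh scan; Z[28]=0
i=29: fresh scan; Z[29]=0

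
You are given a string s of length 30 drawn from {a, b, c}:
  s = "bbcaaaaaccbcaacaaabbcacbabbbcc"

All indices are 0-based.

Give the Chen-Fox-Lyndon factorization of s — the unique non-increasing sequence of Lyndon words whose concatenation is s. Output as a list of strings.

["bbc", "aaaaaccbcaacaaabbcacbabbbcc"]

emit factor 1: 'bbc' (i=0, period=3)
emit factor 2: 'aaaaaccbcaacaaabbcacbabbbcc' (i=3, period=27)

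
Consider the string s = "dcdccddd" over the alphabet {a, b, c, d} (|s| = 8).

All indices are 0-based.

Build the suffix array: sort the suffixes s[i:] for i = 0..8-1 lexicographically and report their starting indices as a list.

sorted suffixes:
  #0 SA[0]=3  'ccddd'
  #1 SA[1]=1  'cdccddd'
  #2 SA[2]=4  'cddd'
  #3 SA[3]=7  'd'
  #4 SA[4]=2  'dccddd'
  #5 SA[5]=0  'dcdccddd'
  #6 SA[6]=6  'dd'
  #7 SA[7]=5  'ddd'

[3, 1, 4, 7, 2, 0, 6, 5]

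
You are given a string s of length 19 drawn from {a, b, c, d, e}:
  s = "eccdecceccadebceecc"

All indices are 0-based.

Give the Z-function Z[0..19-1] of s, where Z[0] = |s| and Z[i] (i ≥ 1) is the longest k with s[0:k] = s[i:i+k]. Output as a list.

[19, 0, 0, 0, 3, 0, 0, 3, 0, 0, 0, 0, 1, 0, 0, 1, 3, 0, 0]

Z[0]=19
i=1: fresh scan; Z[1]=0
i=2: fresh scan; Z[2]=0
i=3: fresh scan; Z[3]=0
i=4: fresh scan; Z[4]=3 extend→box=[4,7)
i=5: min(r-i=2, Z[1]=0)=0; Z[5]=0
i=6: min(r-i=1, Z[2]=0)=0; Z[6]=0
i=7: fresh scan; Z[7]=3 extend→box=[7,10)
i=8: min(r-i=2, Z[1]=0)=0; Z[8]=0
i=9: min(r-i=1, Z[2]=0)=0; Z[9]=0
i=10: fresh scan; Z[10]=0
i=11: fresh scan; Z[11]=0
i=12: fresh scan; Z[12]=1 extend→box=[12,13)
i=13: fresh scan; Z[13]=0
i=14: fresh scan; Z[14]=0
i=15: fresh scan; Z[15]=1 extend→box=[15,16)
i=16: fresh scan; Z[16]=3 extend→box=[16,19)
i=17: min(r-i=2, Z[1]=0)=0; Z[17]=0
i=18: min(r-i=1, Z[2]=0)=0; Z[18]=0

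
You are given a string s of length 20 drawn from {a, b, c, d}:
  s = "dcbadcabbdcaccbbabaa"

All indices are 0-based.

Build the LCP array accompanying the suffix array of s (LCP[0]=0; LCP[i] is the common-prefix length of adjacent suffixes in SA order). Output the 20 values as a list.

[0, 1, 1, 2, 1, 1, 0, 2, 2, 1, 2, 1, 0, 2, 1, 2, 1, 0, 3, 2]

rank→(start, suffix):
  0 → (19, 'a')
  1 → (18, 'aa')
  2 → (16, 'abaa')
  3 → (6, 'abbdcaccbbabaa')
  4 → (11, 'accbbabaa')
  5 → (3, 'adcabbdcaccbbabaa')
  6 → (17, 'baa')
  7 → (15, 'babaa')
  8 → (2, 'badcabbdcaccbbabaa')
  9 → (14, 'bbabaa')
  10 → (7, 'bbdcaccbbabaa')
  11 → (8, 'bdcaccbbabaa')
  12 → (5, 'cabbdcaccbbabaa')
  13 → (10, 'caccbbabaa')
  14 → (1, 'cbadcabbdcaccbbabaa')
  15 → (13, 'cbbabaa')
  16 → (12, 'ccbbabaa')
  17 → (4, 'dcabbdcaccbbabaa')
  18 → (9, 'dcaccbbabaa')
  19 → (0, 'dcbadcabbdcaccbbabaa')

SA = [19, 18, 16, 6, 11, 3, 17, 15, 2, 14, 7, 8, 5, 10, 1, 13, 12, 4, 9, 0]
i: (SA[i-1],SA[i]) lcp shared
  1: (19,18) 1 'a'
  2: (18,16) 1 'a'
  3: (16,6) 2 'ab'
  4: (6,11) 1 'a'
  5: (11,3) 1 'a'
  6: (3,17) 0 ''
  7: (17,15) 2 'ba'
  8: (15,2) 2 'ba'
  9: (2,14) 1 'b'
  10: (14,7) 2 'bb'
  11: (7,8) 1 'b'
  12: (8,5) 0 ''
  13: (5,10) 2 'ca'
  14: (10,1) 1 'c'
  15: (1,13) 2 'cb'
  16: (13,12) 1 'c'
  17: (12,4) 0 ''
  18: (4,9) 3 'dca'
  19: (9,0) 2 'dc'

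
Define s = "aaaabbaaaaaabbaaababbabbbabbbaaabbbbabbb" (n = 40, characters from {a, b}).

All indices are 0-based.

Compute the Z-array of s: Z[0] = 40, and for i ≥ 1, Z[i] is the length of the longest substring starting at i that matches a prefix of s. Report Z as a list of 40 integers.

Z[0]=40
i=1: outside box; Z[1]=3 extend→box=[1,4)
i=2: min(r-i=2, Z[1]=3)=2; Z[2]=2
i=3: min(r-i=1, Z[2]=2)=1; Z[3]=1
i=4: outside box; Z[4]=0
i=5: outside box; Z[5]=0
i=6: outside box; Z[6]=4 extend→box=[6,10)
i=7: min(r-i=3, Z[1]=3)=3; Z[7]=4 extend→box=[7,11)
i=8: min(r-i=3, Z[1]=3)=3; Z[8]=9 extend→box=[8,17)
i=9: min(r-i=8, Z[1]=3)=3; Z[9]=3
i=10: min(r-i=7, Z[2]=2)=2; Z[10]=2
i=11: min(r-i=6, Z[3]=1)=1; Z[11]=1
i=12: min(r-i=5, Z[4]=0)=0; Z[12]=0
i=13: min(r-i=4, Z[5]=0)=0; Z[13]=0
i=14: min(r-i=3, Z[6]=4)=3; Z[14]=3
i=15: min(r-i=2, Z[7]=4)=2; Z[15]=2
i=16: min(r-i=1, Z[8]=9)=1; Z[16]=1
i=17: outside box; Z[17]=0
i=18: outside box; Z[18]=1 extend→box=[18,19)
i=19: outside box; Z[19]=0
i=20: outside box; Z[20]=0
i=21: outside box; Z[21]=1 extend→box=[21,22)
i=22: outside box; Z[22]=0
i=23: outside box; Z[23]=0
i=24: outside box; Z[24]=0
i=25: outside box; Z[25]=1 extend→box=[25,26)
i=26: outside box; Z[26]=0
i=27: outside box; Z[27]=0
i=28: outside box; Z[28]=0
i=29: outside box; Z[29]=3 extend→box=[29,32)
i=30: min(r-i=2, Z[1]=3)=2; Z[30]=2
i=31: min(r-i=1, Z[2]=2)=1; Z[31]=1
i=32: outside box; Z[32]=0
i=33: outside box; Z[33]=0
i=34: outside box; Z[34]=0
i=35: outside box; Z[35]=0
i=36: outside box; Z[36]=1 extend→box=[36,37)
i=37: outside box; Z[37]=0
i=38: outside box; Z[38]=0
i=39: outside box; Z[39]=0

[40, 3, 2, 1, 0, 0, 4, 4, 9, 3, 2, 1, 0, 0, 3, 2, 1, 0, 1, 0, 0, 1, 0, 0, 0, 1, 0, 0, 0, 3, 2, 1, 0, 0, 0, 0, 1, 0, 0, 0]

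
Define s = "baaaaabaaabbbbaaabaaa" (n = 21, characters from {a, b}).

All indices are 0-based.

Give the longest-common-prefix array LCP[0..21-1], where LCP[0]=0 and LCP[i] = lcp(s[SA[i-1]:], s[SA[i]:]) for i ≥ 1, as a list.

sorted suffixes:
  #0 SA[0]=20  'a'
  #1 SA[1]=19  'aa'
  #2 SA[2]=18  'aaa'
  #3 SA[3]=1  'aaaaabaaabbbbaaabaaa'
  #4 SA[4]=2  'aaaabaaabbbbaaabaaa'
  #5 SA[5]=14  'aaabaaa'
  #6 SA[6]=3  'aaabaaabbbbaaabaaa'
  #7 SA[7]=7  'aaabbbbaaabaaa'
  #8 SA[8]=15  'aabaaa'
  #9 SA[9]=4  'aabaaabbbbaaabaaa'
  #10 SA[10]=8  'aabbbbaaabaaa'
  #11 SA[11]=16  'abaaa'
  #12 SA[12]=5  'abaaabbbbaaabaaa'
  #13 SA[13]=9  'abbbbaaabaaa'
  #14 SA[14]=17  'baaa'
  #15 SA[15]=0  'baaaaabaaabbbbaaabaaa'
  #16 SA[16]=13  'baaabaaa'
  #17 SA[17]=6  'baaabbbbaaabaaa'
  #18 SA[18]=12  'bbaaabaaa'
  #19 SA[19]=11  'bbbaaabaaa'
  #20 SA[20]=10  'bbbbaaabaaa'

SA = [20, 19, 18, 1, 2, 14, 3, 7, 15, 4, 8, 16, 5, 9, 17, 0, 13, 6, 12, 11, 10]
rank  pair      lcp
   1  s[20:],s[19:]  1  'a'
   2  s[19:],s[18:]  2  'aa'
   3  s[18:],s[1:]  3  'aaa'
   4  s[1:],s[2:]  4  'aaaa'
   5  s[2:],s[14:]  3  'aaa'
   6  s[14:],s[3:]  7  'aaabaaa'
   7  s[3:],s[7:]  4  'aaab'
   8  s[7:],s[15:]  2  'aa'
   9  s[15:],s[4:]  6  'aabaaa'
  10  s[4:],s[8:]  3  'aab'
  11  s[8:],s[16:]  1  'a'
  12  s[16:],s[5:]  5  'abaaa'
  13  s[5:],s[9:]  2  'ab'
  14  s[9:],s[17:]  0  ''
  15  s[17:],s[0:]  4  'baaa'
  16  s[0:],s[13:]  4  'baaa'
  17  s[13:],s[6:]  5  'baaab'
  18  s[6:],s[12:]  1  'b'
  19  s[12:],s[11:]  2  'bb'
  20  s[11:],s[10:]  3  'bbb'

[0, 1, 2, 3, 4, 3, 7, 4, 2, 6, 3, 1, 5, 2, 0, 4, 4, 5, 1, 2, 3]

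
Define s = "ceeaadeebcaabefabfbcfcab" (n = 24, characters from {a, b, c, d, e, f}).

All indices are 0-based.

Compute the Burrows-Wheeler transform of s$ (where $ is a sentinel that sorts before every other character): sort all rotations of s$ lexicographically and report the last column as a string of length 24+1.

rank  rotation                   last
    0  $ceeaadeebcaabefabfbcfcab  b
    1  aabefabfbcfcab$ceeaadeebc  c
    2  aadeebcaabefabfbcfcab$cee  e
    3  ab$ceeaadeebcaabefabfbcfc  c
    4  abefabfbcfcab$ceeaadeebca  a
    5  abfbcfcab$ceeaadeebcaabef  f
    6  adeebcaabefabfbcfcab$ceea  a
    7  b$ceeaadeebcaabefabfbcfca  a
    8  bcaabefabfbcfcab$ceeaadee  e
    9  bcfcab$ceeaadeebcaabefabf  f
   10  befabfbcfcab$ceeaadeebcaa  a
   11  bfbcfcab$ceeaadeebcaabefa  a
   12  caabefabfbcfcab$ceeaadeeb  b
   13  cab$ceeaadeebcaabefabfbcf  f
   14  ceeaadeebcaabefabfbcfcab$  $
   15  cfcab$ceeaadeebcaabefabfb  b
   16  deebcaabefabfbcfcab$ceeaa  a
   17  eaadeebcaabefabfbcfcab$ce  e
   18  ebcaabefabfbcfcab$ceeaade  e
   19  eeaadeebcaabefabfbcfcab$c  c
   20  eebcaabefabfbcfcab$ceeaad  d
   21  efabfbcfcab$ceeaadeebcaab  b
   22  fabfbcfcab$ceeaadeebcaabe  e
   23  fbcfcab$ceeaadeebcaabefab  b
   24  fcab$ceeaadeebcaabefabfbc  c

bcecafaaefaabf$baeecdbebc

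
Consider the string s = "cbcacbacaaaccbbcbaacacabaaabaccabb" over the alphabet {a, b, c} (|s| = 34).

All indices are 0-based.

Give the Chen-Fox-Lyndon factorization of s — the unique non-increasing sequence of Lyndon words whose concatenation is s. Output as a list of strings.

emit factor 1: 'c' (i=0, period=1)
emit factor 2: 'bc' (i=1, period=2)
emit factor 3: 'acb' (i=3, period=3)
emit factor 4: 'ac' (i=6, period=2)
emit factor 5: 'aaaccbbcbaacacab' (i=8, period=16)
emit factor 6: 'aaabaccabb' (i=24, period=10)

["c", "bc", "acb", "ac", "aaaccbbcbaacacab", "aaabaccabb"]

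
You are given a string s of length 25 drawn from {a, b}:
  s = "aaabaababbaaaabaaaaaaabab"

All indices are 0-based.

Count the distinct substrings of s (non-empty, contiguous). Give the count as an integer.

sorted suffixes:
  #0 SA[0]=15  'aaaaaaabab'
  #1 SA[1]=16  'aaaaaabab'
  #2 SA[2]=17  'aaaaabab'
  #3 SA[3]=10  'aaaabaaaaaaabab'
  #4 SA[4]=18  'aaaabab'
  #5 SA[5]=11  'aaabaaaaaaabab'
  #6 SA[6]=0  'aaabaababbaaaabaaaaaaabab'
  #7 SA[7]=19  'aaabab'
  #8 SA[8]=12  'aabaaaaaaabab'
  #9 SA[9]=1  'aabaababbaaaabaaaaaaabab'
  #10 SA[10]=20  'aabab'
  #11 SA[11]=4  'aababbaaaabaaaaaaabab'
  #12 SA[12]=23  'ab'
  #13 SA[13]=13  'abaaaaaaabab'
  #14 SA[14]=2  'abaababbaaaabaaaaaaabab'
  #15 SA[15]=21  'abab'
  #16 SA[16]=5  'ababbaaaabaaaaaaabab'
  #17 SA[17]=7  'abbaaaabaaaaaaabab'
  #18 SA[18]=24  'b'
  #19 SA[19]=14  'baaaaaaabab'
  #20 SA[20]=9  'baaaabaaaaaaabab'
  #21 SA[21]=3  'baababbaaaabaaaaaaabab'
  #22 SA[22]=22  'bab'
  #23 SA[23]=6  'babbaaaabaaaaaaabab'
  #24 SA[24]=8  'bbaaaabaaaaaaabab'

SA = [15, 16, 17, 10, 18, 11, 0, 19, 12, 1, 20, 4, 23, 13, 2, 21, 5, 7, 24, 14, 9, 3, 22, 6, 8]
[i] adj suffixes → lcp
  [1] 15/16 → 6 ('aaaaaa')
  [2] 16/17 → 5 ('aaaaa')
  [3] 17/10 → 4 ('aaaa')
  [4] 10/18 → 6 ('aaaaba')
  [5] 18/11 → 3 ('aaa')
  [6] 11/0 → 6 ('aaabaa')
  [7] 0/19 → 5 ('aaaba')
  [8] 19/12 → 2 ('aa')
  [9] 12/1 → 5 ('aabaa')
  [10] 1/20 → 4 ('aaba')
  [11] 20/4 → 5 ('aabab')
  [12] 4/23 → 1 ('a')
  [13] 23/13 → 2 ('ab')
  [14] 13/2 → 4 ('abaa')
  [15] 2/21 → 3 ('aba')
  [16] 21/5 → 4 ('abab')
  [17] 5/7 → 2 ('ab')
  [18] 7/24 → 0 ('')
  [19] 24/14 → 1 ('b')
  [20] 14/9 → 5 ('baaaa')
  [21] 9/3 → 3 ('baa')
  [22] 3/22 → 2 ('ba')
  [23] 22/6 → 3 ('bab')
  [24] 6/8 → 1 ('b')

n(n+1)/2 = 25·26/2 = 325
Σ LCP = 0 + 6 + 5 + 4 + 6 + 3 + 6 + 5 + 2 + 5 + 4 + 5 + 1 + 2 + 4 + 3 + 4 + 2 + 0 + 1 + 5 + 3 + 2 + 3 + 1 = 82
distinct = 325 − 82 = 243

243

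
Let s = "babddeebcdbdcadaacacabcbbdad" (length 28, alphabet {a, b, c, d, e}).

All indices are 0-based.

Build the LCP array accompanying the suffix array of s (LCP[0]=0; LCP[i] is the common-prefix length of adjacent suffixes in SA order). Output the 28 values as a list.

[0, 1, 2, 1, 3, 1, 2, 0, 1, 1, 2, 1, 2, 2, 0, 2, 2, 1, 1, 0, 1, 2, 1, 1, 1, 1, 0, 1]

rank | idx | suffix
   0 |  15 | aacacabcbbdad
   1 |  20 | abcbbdad
   2 |   1 | abddeebcdbdcadaacacabcbbdad
   3 |  18 | acabcbbdad
   4 |  16 | acacabcbbdad
   5 |  26 | ad
   6 |  13 | adaacacabcbbdad
   7 |   0 | babddeebcdbdcadaacacabcbbdad
   8 |  23 | bbdad
   9 |  21 | bcbbdad
  10 |   7 | bcdbdcadaacacabcbbdad
  11 |  24 | bdad
  12 |  10 | bdcadaacacabcbbdad
  13 |   2 | bddeebcdbdcadaacacabcbbdad
  14 |  19 | cabcbbdad
  15 |  17 | cacabcbbdad
  16 |  12 | cadaacacabcbbdad
  17 |  22 | cbbdad
  18 |   8 | cdbdcadaacacabcbbdad
  19 |  27 | d
  20 |  14 | daacacabcbbdad
  21 |  25 | dad
  22 |   9 | dbdcadaacacabcbbdad
  23 |  11 | dcadaacacabcbbdad
  24 |   3 | ddeebcdbdcadaacacabcbbdad
  25 |   4 | deebcdbdcadaacacabcbbdad
  26 |   6 | ebcdbdcadaacacabcbbdad
  27 |   5 | eebcdbdcadaacacabcbbdad

SA = [15, 20, 1, 18, 16, 26, 13, 0, 23, 21, 7, 24, 10, 2, 19, 17, 12, 22, 8, 27, 14, 25, 9, 11, 3, 4, 6, 5]
rank  pair      lcp
   1  s[15:],s[20:]  1  'a'
   2  s[20:],s[1:]  2  'ab'
   3  s[1:],s[18:]  1  'a'
   4  s[18:],s[16:]  3  'aca'
   5  s[16:],s[26:]  1  'a'
   6  s[26:],s[13:]  2  'ad'
   7  s[13:],s[0:]  0  ''
   8  s[0:],s[23:]  1  'b'
   9  s[23:],s[21:]  1  'b'
  10  s[21:],s[7:]  2  'bc'
  11  s[7:],s[24:]  1  'b'
  12  s[24:],s[10:]  2  'bd'
  13  s[10:],s[2:]  2  'bd'
  14  s[2:],s[19:]  0  ''
  15  s[19:],s[17:]  2  'ca'
  16  s[17:],s[12:]  2  'ca'
  17  s[12:],s[22:]  1  'c'
  18  s[22:],s[8:]  1  'c'
  19  s[8:],s[27:]  0  ''
  20  s[27:],s[14:]  1  'd'
  21  s[14:],s[25:]  2  'da'
  22  s[25:],s[9:]  1  'd'
  23  s[9:],s[11:]  1  'd'
  24  s[11:],s[3:]  1  'd'
  25  s[3:],s[4:]  1  'd'
  26  s[4:],s[6:]  0  ''
  27  s[6:],s[5:]  1  'e'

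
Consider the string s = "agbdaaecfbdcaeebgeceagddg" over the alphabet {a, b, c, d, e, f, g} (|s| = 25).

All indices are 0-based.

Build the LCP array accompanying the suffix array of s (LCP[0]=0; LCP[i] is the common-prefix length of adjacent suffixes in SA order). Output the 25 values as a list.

[0, 1, 2, 1, 2, 0, 2, 1, 0, 1, 1, 0, 1, 1, 1, 0, 1, 1, 2, 1, 0, 0, 1, 1, 1]

rank | idx | suffix
   0 |   4 | aaecfbdcaeebgeceagddg
   1 |   5 | aecfbdcaeebgeceagddg
   2 |  12 | aeebgeceagddg
   3 |   0 | agbdaaecfbdcaeebgeceagddg
   4 |  20 | agddg
   5 |   2 | bdaaecfbdcaeebgeceagddg
   6 |   9 | bdcaeebgeceagddg
   7 |  15 | bgeceagddg
   8 |  11 | caeebgeceagddg
   9 |  18 | ceagddg
  10 |   7 | cfbdcaeebgeceagddg
  11 |   3 | daaecfbdcaeebgeceagddg
  12 |  10 | dcaeebgeceagddg
  13 |  22 | ddg
  14 |  23 | dg
  15 |  19 | eagddg
  16 |  14 | ebgeceagddg
  17 |  17 | eceagddg
  18 |   6 | ecfbdcaeebgeceagddg
  19 |  13 | eebgeceagddg
  20 |   8 | fbdcaeebgeceagddg
  21 |  24 | g
  22 |   1 | gbdaaecfbdcaeebgeceagddg
  23 |  21 | gddg
  24 |  16 | geceagddg

SA = [4, 5, 12, 0, 20, 2, 9, 15, 11, 18, 7, 3, 10, 22, 23, 19, 14, 17, 6, 13, 8, 24, 1, 21, 16]
[i] adj suffixes → lcp
  [1] 4/5 → 1 ('a')
  [2] 5/12 → 2 ('ae')
  [3] 12/0 → 1 ('a')
  [4] 0/20 → 2 ('ag')
  [5] 20/2 → 0 ('')
  [6] 2/9 → 2 ('bd')
  [7] 9/15 → 1 ('b')
  [8] 15/11 → 0 ('')
  [9] 11/18 → 1 ('c')
  [10] 18/7 → 1 ('c')
  [11] 7/3 → 0 ('')
  [12] 3/10 → 1 ('d')
  [13] 10/22 → 1 ('d')
  [14] 22/23 → 1 ('d')
  [15] 23/19 → 0 ('')
  [16] 19/14 → 1 ('e')
  [17] 14/17 → 1 ('e')
  [18] 17/6 → 2 ('ec')
  [19] 6/13 → 1 ('e')
  [20] 13/8 → 0 ('')
  [21] 8/24 → 0 ('')
  [22] 24/1 → 1 ('g')
  [23] 1/21 → 1 ('g')
  [24] 21/16 → 1 ('g')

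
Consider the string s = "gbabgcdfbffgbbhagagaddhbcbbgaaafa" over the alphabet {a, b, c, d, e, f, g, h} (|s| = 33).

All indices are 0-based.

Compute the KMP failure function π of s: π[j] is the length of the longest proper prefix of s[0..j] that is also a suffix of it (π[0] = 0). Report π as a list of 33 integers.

π[0] = 0
j=1 s[j]='b': π[1]=0 (border '')
j=2 s[j]='a': π[2]=0 (border '')
j=3 s[j]='b': π[3]=0 (border '')
j=4 s[j]='g': π[4]=1 (border 'g')
j=5 s[j]='c': k: 1→0; π[5]=0 (border '')
j=6 s[j]='d': π[6]=0 (border '')
j=7 s[j]='f': π[7]=0 (border '')
j=8 s[j]='b': π[8]=0 (border '')
j=9 s[j]='f': π[9]=0 (border '')
j=10 s[j]='f': π[10]=0 (border '')
j=11 s[j]='g': π[11]=1 (border 'g')
j=12 s[j]='b': π[12]=2 (border 'gb')
j=13 s[j]='b': k: 2→0; π[13]=0 (border '')
j=14 s[j]='h': π[14]=0 (border '')
j=15 s[j]='a': π[15]=0 (border '')
j=16 s[j]='g': π[16]=1 (border 'g')
j=17 s[j]='a': k: 1→0; π[17]=0 (border '')
j=18 s[j]='g': π[18]=1 (border 'g')
j=19 s[j]='a': k: 1→0; π[19]=0 (border '')
j=20 s[j]='d': π[20]=0 (border '')
j=21 s[j]='d': π[21]=0 (border '')
j=22 s[j]='h': π[22]=0 (border '')
j=23 s[j]='b': π[23]=0 (border '')
j=24 s[j]='c': π[24]=0 (border '')
j=25 s[j]='b': π[25]=0 (border '')
j=26 s[j]='b': π[26]=0 (border '')
j=27 s[j]='g': π[27]=1 (border 'g')
j=28 s[j]='a': k: 1→0; π[28]=0 (border '')
j=29 s[j]='a': π[29]=0 (border '')
j=30 s[j]='a': π[30]=0 (border '')
j=31 s[j]='f': π[31]=0 (border '')
j=32 s[j]='a': π[32]=0 (border '')

[0, 0, 0, 0, 1, 0, 0, 0, 0, 0, 0, 1, 2, 0, 0, 0, 1, 0, 1, 0, 0, 0, 0, 0, 0, 0, 0, 1, 0, 0, 0, 0, 0]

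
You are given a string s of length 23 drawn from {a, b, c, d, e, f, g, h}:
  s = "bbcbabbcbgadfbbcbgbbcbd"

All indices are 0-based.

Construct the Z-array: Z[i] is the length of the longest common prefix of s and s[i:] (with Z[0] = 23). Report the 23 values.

[23, 1, 0, 1, 0, 4, 1, 0, 1, 0, 0, 0, 0, 4, 1, 0, 1, 0, 4, 1, 0, 1, 0]

Z[0]=23
i=1: fresh scan; Z[1]=1 grow→box=[1,2)
i=2: fresh scan; Z[2]=0
i=3: fresh scan; Z[3]=1 grow→box=[3,4)
i=4: fresh scan; Z[4]=0
i=5: fresh scan; Z[5]=4 grow→box=[5,9)
i=6: min(r-i=3, Z[1]=1)=1; Z[6]=1
i=7: min(r-i=2, Z[2]=0)=0; Z[7]=0
i=8: min(r-i=1, Z[3]=1)=1; Z[8]=1
i=9: fresh scan; Z[9]=0
i=10: fresh scan; Z[10]=0
i=11: fresh scan; Z[11]=0
i=12: fresh scan; Z[12]=0
i=13: fresh scan; Z[13]=4 grow→box=[13,17)
i=14: min(r-i=3, Z[1]=1)=1; Z[14]=1
i=15: min(r-i=2, Z[2]=0)=0; Z[15]=0
i=16: min(r-i=1, Z[3]=1)=1; Z[16]=1
i=17: fresh scan; Z[17]=0
i=18: fresh scan; Z[18]=4 grow→box=[18,22)
i=19: min(r-i=3, Z[1]=1)=1; Z[19]=1
i=20: min(r-i=2, Z[2]=0)=0; Z[20]=0
i=21: min(r-i=1, Z[3]=1)=1; Z[21]=1
i=22: fresh scan; Z[22]=0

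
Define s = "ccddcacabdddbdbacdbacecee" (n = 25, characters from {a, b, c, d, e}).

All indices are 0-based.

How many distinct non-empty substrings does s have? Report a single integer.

291

sorted suffixes:
  #0 SA[0]=7  'abdddbdbacdbacecee'
  #1 SA[1]=5  'acabdddbdbacdbacecee'
  #2 SA[2]=15  'acdbacecee'
  #3 SA[3]=19  'acecee'
  #4 SA[4]=14  'bacdbacecee'
  #5 SA[5]=18  'bacecee'
  #6 SA[6]=12  'bdbacdbacecee'
  #7 SA[7]=8  'bdddbdbacdbacecee'
  #8 SA[8]=6  'cabdddbdbacdbacecee'
  #9 SA[9]=4  'cacabdddbdbacdbacecee'
  #10 SA[10]=0  'ccddcacabdddbdbacdbacecee'
  #11 SA[11]=16  'cdbacecee'
  #12 SA[12]=1  'cddcacabdddbdbacdbacecee'
  #13 SA[13]=20  'cecee'
  #14 SA[14]=22  'cee'
  #15 SA[15]=13  'dbacdbacecee'
  #16 SA[16]=17  'dbacecee'
  #17 SA[17]=11  'dbdbacdbacecee'
  #18 SA[18]=3  'dcacabdddbdbacdbacecee'
  #19 SA[19]=10  'ddbdbacdbacecee'
  #20 SA[20]=2  'ddcacabdddbdbacdbacecee'
  #21 SA[21]=9  'dddbdbacdbacecee'
  #22 SA[22]=24  'e'
  #23 SA[23]=21  'ecee'
  #24 SA[24]=23  'ee'

SA = [7, 5, 15, 19, 14, 18, 12, 8, 6, 4, 0, 16, 1, 20, 22, 13, 17, 11, 3, 10, 2, 9, 24, 21, 23]
rank  pair      lcp
   1  s[7:],s[5:]  1  'a'
   2  s[5:],s[15:]  2  'ac'
   3  s[15:],s[19:]  2  'ac'
   4  s[19:],s[14:]  0  ''
   5  s[14:],s[18:]  3  'bac'
   6  s[18:],s[12:]  1  'b'
   7  s[12:],s[8:]  2  'bd'
   8  s[8:],s[6:]  0  ''
   9  s[6:],s[4:]  2  'ca'
  10  s[4:],s[0:]  1  'c'
  11  s[0:],s[16:]  1  'c'
  12  s[16:],s[1:]  2  'cd'
  13  s[1:],s[20:]  1  'c'
  14  s[20:],s[22:]  2  'ce'
  15  s[22:],s[13:]  0  ''
  16  s[13:],s[17:]  4  'dbac'
  17  s[17:],s[11:]  2  'db'
  18  s[11:],s[3:]  1  'd'
  19  s[3:],s[10:]  1  'd'
  20  s[10:],s[2:]  2  'dd'
  21  s[2:],s[9:]  2  'dd'
  22  s[9:],s[24:]  0  ''
  23  s[24:],s[21:]  1  'e'
  24  s[21:],s[23:]  1  'e'

n(n+1)/2 = 25·26/2 = 325
Σ LCP = 0 + 1 + 2 + 2 + 0 + 3 + 1 + 2 + 0 + 2 + 1 + 1 + 2 + 1 + 2 + 0 + 4 + 2 + 1 + 1 + 2 + 2 + 0 + 1 + 1 = 34
distinct = 325 − 34 = 291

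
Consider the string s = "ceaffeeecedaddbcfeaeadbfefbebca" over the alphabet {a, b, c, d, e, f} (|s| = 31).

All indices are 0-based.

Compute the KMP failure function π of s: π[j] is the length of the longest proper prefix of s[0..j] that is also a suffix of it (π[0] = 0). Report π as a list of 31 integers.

π[0] = 0
j=1 s[j]='e': π[1]=0 (border '')
j=2 s[j]='a': π[2]=0 (border '')
j=3 s[j]='f': π[3]=0 (border '')
j=4 s[j]='f': π[4]=0 (border '')
j=5 s[j]='e': π[5]=0 (border '')
j=6 s[j]='e': π[6]=0 (border '')
j=7 s[j]='e': π[7]=0 (border '')
j=8 s[j]='c': π[8]=1 (border 'c')
j=9 s[j]='e': π[9]=2 (border 'ce')
j=10 s[j]='d': k: 2→0; π[10]=0 (border '')
j=11 s[j]='a': π[11]=0 (border '')
j=12 s[j]='d': π[12]=0 (border '')
j=13 s[j]='d': π[13]=0 (border '')
j=14 s[j]='b': π[14]=0 (border '')
j=15 s[j]='c': π[15]=1 (border 'c')
j=16 s[j]='f': k: 1→0; π[16]=0 (border '')
j=17 s[j]='e': π[17]=0 (border '')
j=18 s[j]='a': π[18]=0 (border '')
j=19 s[j]='e': π[19]=0 (border '')
j=20 s[j]='a': π[20]=0 (border '')
j=21 s[j]='d': π[21]=0 (border '')
j=22 s[j]='b': π[22]=0 (border '')
j=23 s[j]='f': π[23]=0 (border '')
j=24 s[j]='e': π[24]=0 (border '')
j=25 s[j]='f': π[25]=0 (border '')
j=26 s[j]='b': π[26]=0 (border '')
j=27 s[j]='e': π[27]=0 (border '')
j=28 s[j]='b': π[28]=0 (border '')
j=29 s[j]='c': π[29]=1 (border 'c')
j=30 s[j]='a': k: 1→0; π[30]=0 (border '')

[0, 0, 0, 0, 0, 0, 0, 0, 1, 2, 0, 0, 0, 0, 0, 1, 0, 0, 0, 0, 0, 0, 0, 0, 0, 0, 0, 0, 0, 1, 0]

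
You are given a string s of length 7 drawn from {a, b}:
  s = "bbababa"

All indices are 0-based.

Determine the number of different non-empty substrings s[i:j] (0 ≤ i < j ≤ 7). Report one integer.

17

rank | idx | suffix
   0 |   6 | a
   1 |   4 | aba
   2 |   2 | ababa
   3 |   5 | ba
   4 |   3 | baba
   5 |   1 | bababa
   6 |   0 | bbababa

SA = [6, 4, 2, 5, 3, 1, 0]
[i] adj suffixes → lcp
  [1] 6/4 → 1 ('a')
  [2] 4/2 → 3 ('aba')
  [3] 2/5 → 0 ('')
  [4] 5/3 → 2 ('ba')
  [5] 3/1 → 4 ('baba')
  [6] 1/0 → 1 ('b')

n(n+1)/2 = 7·8/2 = 28
Σ LCP = 0 + 1 + 3 + 0 + 2 + 4 + 1 = 11
distinct = 28 − 11 = 17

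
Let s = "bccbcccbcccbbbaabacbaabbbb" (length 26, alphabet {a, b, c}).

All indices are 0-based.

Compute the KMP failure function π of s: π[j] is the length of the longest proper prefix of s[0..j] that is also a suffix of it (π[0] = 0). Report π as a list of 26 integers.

[0, 0, 0, 1, 2, 3, 0, 1, 2, 3, 0, 1, 1, 1, 0, 0, 1, 0, 0, 1, 0, 0, 1, 1, 1, 1]

π[0] = 0
j=1 s[j]='c': π[1]=0 (border '')
j=2 s[j]='c': π[2]=0 (border '')
j=3 s[j]='b': π[3]=1 (border 'b')
j=4 s[j]='c': π[4]=2 (border 'bc')
j=5 s[j]='c': π[5]=3 (border 'bcc')
j=6 s[j]='c': k: 3→0; π[6]=0 (border '')
j=7 s[j]='b': π[7]=1 (border 'b')
j=8 s[j]='c': π[8]=2 (border 'bc')
j=9 s[j]='c': π[9]=3 (border 'bcc')
j=10 s[j]='c': k: 3→0; π[10]=0 (border '')
j=11 s[j]='b': π[11]=1 (border 'b')
j=12 s[j]='b': k: 1→0; π[12]=1 (border 'b')
j=13 s[j]='b': k: 1→0; π[13]=1 (border 'b')
j=14 s[j]='a': k: 1→0; π[14]=0 (border '')
j=15 s[j]='a': π[15]=0 (border '')
j=16 s[j]='b': π[16]=1 (border 'b')
j=17 s[j]='a': k: 1→0; π[17]=0 (border '')
j=18 s[j]='c': π[18]=0 (border '')
j=19 s[j]='b': π[19]=1 (border 'b')
j=20 s[j]='a': k: 1→0; π[20]=0 (border '')
j=21 s[j]='a': π[21]=0 (border '')
j=22 s[j]='b': π[22]=1 (border 'b')
j=23 s[j]='b': k: 1→0; π[23]=1 (border 'b')
j=24 s[j]='b': k: 1→0; π[24]=1 (border 'b')
j=25 s[j]='b': k: 1→0; π[25]=1 (border 'b')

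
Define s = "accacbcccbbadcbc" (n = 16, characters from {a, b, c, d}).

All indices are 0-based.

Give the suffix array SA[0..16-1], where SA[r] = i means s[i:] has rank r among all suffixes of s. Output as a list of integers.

[3, 0, 11, 10, 9, 14, 5, 15, 2, 8, 13, 4, 1, 7, 6, 12]

rank→(start, suffix):
  0 → (3, 'acbcccbbadcbc')
  1 → (0, 'accacbcccbbadcbc')
  2 → (11, 'adcbc')
  3 → (10, 'badcbc')
  4 → (9, 'bbadcbc')
  5 → (14, 'bc')
  6 → (5, 'bcccbbadcbc')
  7 → (15, 'c')
  8 → (2, 'cacbcccbbadcbc')
  9 → (8, 'cbbadcbc')
  10 → (13, 'cbc')
  11 → (4, 'cbcccbbadcbc')
  12 → (1, 'ccacbcccbbadcbc')
  13 → (7, 'ccbbadcbc')
  14 → (6, 'cccbbadcbc')
  15 → (12, 'dcbc')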